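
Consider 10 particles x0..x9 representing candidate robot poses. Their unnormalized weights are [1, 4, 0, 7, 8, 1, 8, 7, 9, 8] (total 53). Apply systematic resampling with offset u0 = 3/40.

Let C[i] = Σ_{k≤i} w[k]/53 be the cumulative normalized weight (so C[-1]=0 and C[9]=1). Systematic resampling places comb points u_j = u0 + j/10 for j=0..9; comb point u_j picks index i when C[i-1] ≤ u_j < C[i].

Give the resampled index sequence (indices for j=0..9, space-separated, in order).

1 3 4 4 6 7 7 8 9 9

C = [1/53, 5/53, 5/53, 12/53, 20/53, 21/53, 29/53, 36/53, 45/53, 1]
j=0: u_0=3/40 ∈ [1/53, 5/53) → index 1
j=1: u_1=7/40 ∈ [5/53, 12/53) → index 3
j=2: u_2=11/40 ∈ [12/53, 20/53) → index 4
j=3: u_3=3/8 ∈ [12/53, 20/53) → index 4
j=4: u_4=19/40 ∈ [21/53, 29/53) → index 6
j=5: u_5=23/40 ∈ [29/53, 36/53) → index 7
j=6: u_6=27/40 ∈ [29/53, 36/53) → index 7
j=7: u_7=31/40 ∈ [36/53, 45/53) → index 8
j=8: u_8=7/8 ∈ [45/53, 1) → index 9
j=9: u_9=39/40 ∈ [45/53, 1) → index 9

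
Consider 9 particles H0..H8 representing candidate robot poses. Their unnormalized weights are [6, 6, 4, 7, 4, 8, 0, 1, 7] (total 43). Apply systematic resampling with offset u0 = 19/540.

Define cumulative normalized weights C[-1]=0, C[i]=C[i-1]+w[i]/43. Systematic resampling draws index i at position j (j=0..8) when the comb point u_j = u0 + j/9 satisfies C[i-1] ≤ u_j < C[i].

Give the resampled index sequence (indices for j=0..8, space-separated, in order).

C = [6/43, 12/43, 16/43, 23/43, 27/43, 35/43, 35/43, 36/43, 1]
j=0: u_0=19/540 ∈ [0, 6/43) → index 0
j=1: u_1=79/540 ∈ [6/43, 12/43) → index 1
j=2: u_2=139/540 ∈ [6/43, 12/43) → index 1
j=3: u_3=199/540 ∈ [12/43, 16/43) → index 2
j=4: u_4=259/540 ∈ [16/43, 23/43) → index 3
j=5: u_5=319/540 ∈ [23/43, 27/43) → index 4
j=6: u_6=379/540 ∈ [27/43, 35/43) → index 5
j=7: u_7=439/540 ∈ [27/43, 35/43) → index 5
j=8: u_8=499/540 ∈ [36/43, 1) → index 8

0 1 1 2 3 4 5 5 8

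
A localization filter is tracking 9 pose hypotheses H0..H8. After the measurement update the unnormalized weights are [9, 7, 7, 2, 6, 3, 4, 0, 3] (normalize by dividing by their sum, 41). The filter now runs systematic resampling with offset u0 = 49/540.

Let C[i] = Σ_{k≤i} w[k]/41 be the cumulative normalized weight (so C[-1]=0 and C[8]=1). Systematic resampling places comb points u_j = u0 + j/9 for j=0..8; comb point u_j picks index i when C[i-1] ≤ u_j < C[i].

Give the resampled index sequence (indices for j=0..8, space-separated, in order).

0 0 1 2 2 4 5 6 8

C = [9/41, 16/41, 23/41, 25/41, 31/41, 34/41, 38/41, 38/41, 1]
j=0: u_0=49/540 ∈ [0, 9/41) → index 0
j=1: u_1=109/540 ∈ [0, 9/41) → index 0
j=2: u_2=169/540 ∈ [9/41, 16/41) → index 1
j=3: u_3=229/540 ∈ [16/41, 23/41) → index 2
j=4: u_4=289/540 ∈ [16/41, 23/41) → index 2
j=5: u_5=349/540 ∈ [25/41, 31/41) → index 4
j=6: u_6=409/540 ∈ [31/41, 34/41) → index 5
j=7: u_7=469/540 ∈ [34/41, 38/41) → index 6
j=8: u_8=529/540 ∈ [38/41, 1) → index 8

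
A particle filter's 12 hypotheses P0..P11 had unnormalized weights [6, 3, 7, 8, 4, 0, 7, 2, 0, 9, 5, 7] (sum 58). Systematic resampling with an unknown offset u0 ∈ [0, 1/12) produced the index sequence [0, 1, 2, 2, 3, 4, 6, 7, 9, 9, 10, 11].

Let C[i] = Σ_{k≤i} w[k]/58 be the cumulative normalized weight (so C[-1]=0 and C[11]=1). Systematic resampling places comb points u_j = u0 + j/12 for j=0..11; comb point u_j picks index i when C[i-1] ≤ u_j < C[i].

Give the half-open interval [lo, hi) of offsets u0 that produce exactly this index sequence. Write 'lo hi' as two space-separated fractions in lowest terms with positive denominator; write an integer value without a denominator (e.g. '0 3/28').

7/348 3/116

C = [3/29, 9/58, 8/29, 12/29, 14/29, 14/29, 35/58, 37/58, 37/58, 23/29, 51/58, 1]
j=0 picked index 0: u0 ∈ [0, 3/29)
j=1 picked index 1: u0 ∈ [7/348, 25/348)
j=2 picked index 2: u0 ∈ [-1/87, 19/174)
j=3 picked index 2: u0 ∈ [-11/116, 3/116)
j=4 picked index 3: u0 ∈ [-5/87, 7/87)
j=5 picked index 4: u0 ∈ [-1/348, 23/348)
j=6 picked index 6: u0 ∈ [-1/58, 3/29)
j=7 picked index 7: u0 ∈ [7/348, 19/348)
j=8 picked index 9: u0 ∈ [-5/174, 11/87)
j=9 picked index 9: u0 ∈ [-13/116, 5/116)
j=10 picked index 10: u0 ∈ [-7/174, 4/87)
j=11 picked index 11: u0 ∈ [-13/348, 1/12)
intersection: [7/348, 3/116)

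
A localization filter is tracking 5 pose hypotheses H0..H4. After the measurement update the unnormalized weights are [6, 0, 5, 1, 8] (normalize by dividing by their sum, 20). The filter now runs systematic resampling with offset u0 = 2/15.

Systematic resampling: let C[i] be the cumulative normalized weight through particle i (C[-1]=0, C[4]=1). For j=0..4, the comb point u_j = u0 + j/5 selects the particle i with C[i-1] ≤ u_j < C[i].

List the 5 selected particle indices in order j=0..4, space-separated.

0 2 2 4 4

C = [3/10, 3/10, 11/20, 3/5, 1]
j=0: u_0=2/15 ∈ [0, 3/10) → index 0
j=1: u_1=1/3 ∈ [3/10, 11/20) → index 2
j=2: u_2=8/15 ∈ [3/10, 11/20) → index 2
j=3: u_3=11/15 ∈ [3/5, 1) → index 4
j=4: u_4=14/15 ∈ [3/5, 1) → index 4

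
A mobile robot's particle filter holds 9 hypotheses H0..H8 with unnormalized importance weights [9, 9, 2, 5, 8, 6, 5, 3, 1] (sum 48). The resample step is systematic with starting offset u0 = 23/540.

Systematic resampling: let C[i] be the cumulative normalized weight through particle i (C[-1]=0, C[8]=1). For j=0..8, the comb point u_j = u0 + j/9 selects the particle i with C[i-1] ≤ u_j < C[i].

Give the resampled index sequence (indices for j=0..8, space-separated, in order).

0 0 1 2 3 4 5 6 7

C = [3/16, 3/8, 5/12, 25/48, 11/16, 13/16, 11/12, 47/48, 1]
j=0: u_0=23/540 ∈ [0, 3/16) → index 0
j=1: u_1=83/540 ∈ [0, 3/16) → index 0
j=2: u_2=143/540 ∈ [3/16, 3/8) → index 1
j=3: u_3=203/540 ∈ [3/8, 5/12) → index 2
j=4: u_4=263/540 ∈ [5/12, 25/48) → index 3
j=5: u_5=323/540 ∈ [25/48, 11/16) → index 4
j=6: u_6=383/540 ∈ [11/16, 13/16) → index 5
j=7: u_7=443/540 ∈ [13/16, 11/12) → index 6
j=8: u_8=503/540 ∈ [11/12, 47/48) → index 7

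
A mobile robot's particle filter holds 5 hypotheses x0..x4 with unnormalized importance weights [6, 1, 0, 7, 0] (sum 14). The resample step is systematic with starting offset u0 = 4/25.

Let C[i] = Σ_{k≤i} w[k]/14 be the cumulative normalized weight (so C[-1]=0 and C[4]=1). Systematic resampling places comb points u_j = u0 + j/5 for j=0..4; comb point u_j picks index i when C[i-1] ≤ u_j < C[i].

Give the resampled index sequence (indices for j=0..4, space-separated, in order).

0 0 3 3 3

C = [3/7, 1/2, 1/2, 1, 1]
j=0: u_0=4/25 ∈ [0, 3/7) → index 0
j=1: u_1=9/25 ∈ [0, 3/7) → index 0
j=2: u_2=14/25 ∈ [1/2, 1) → index 3
j=3: u_3=19/25 ∈ [1/2, 1) → index 3
j=4: u_4=24/25 ∈ [1/2, 1) → index 3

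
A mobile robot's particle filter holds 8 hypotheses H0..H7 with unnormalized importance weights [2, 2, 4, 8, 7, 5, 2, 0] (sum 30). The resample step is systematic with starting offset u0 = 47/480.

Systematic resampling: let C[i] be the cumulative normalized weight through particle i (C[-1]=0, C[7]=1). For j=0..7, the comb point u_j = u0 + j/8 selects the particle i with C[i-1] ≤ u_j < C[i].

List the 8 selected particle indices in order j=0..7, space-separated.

1 2 3 3 4 4 5 6

C = [1/15, 2/15, 4/15, 8/15, 23/30, 14/15, 1, 1]
j=0: u_0=47/480 ∈ [1/15, 2/15) → index 1
j=1: u_1=107/480 ∈ [2/15, 4/15) → index 2
j=2: u_2=167/480 ∈ [4/15, 8/15) → index 3
j=3: u_3=227/480 ∈ [4/15, 8/15) → index 3
j=4: u_4=287/480 ∈ [8/15, 23/30) → index 4
j=5: u_5=347/480 ∈ [8/15, 23/30) → index 4
j=6: u_6=407/480 ∈ [23/30, 14/15) → index 5
j=7: u_7=467/480 ∈ [14/15, 1) → index 6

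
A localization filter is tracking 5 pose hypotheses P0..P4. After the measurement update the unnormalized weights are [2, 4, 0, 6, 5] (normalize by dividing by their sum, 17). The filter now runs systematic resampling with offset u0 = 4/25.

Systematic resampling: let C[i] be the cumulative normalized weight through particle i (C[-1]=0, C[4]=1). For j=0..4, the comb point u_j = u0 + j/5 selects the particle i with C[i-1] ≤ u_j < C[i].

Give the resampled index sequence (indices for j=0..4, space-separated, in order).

1 3 3 4 4

C = [2/17, 6/17, 6/17, 12/17, 1]
j=0: u_0=4/25 ∈ [2/17, 6/17) → index 1
j=1: u_1=9/25 ∈ [6/17, 12/17) → index 3
j=2: u_2=14/25 ∈ [6/17, 12/17) → index 3
j=3: u_3=19/25 ∈ [12/17, 1) → index 4
j=4: u_4=24/25 ∈ [12/17, 1) → index 4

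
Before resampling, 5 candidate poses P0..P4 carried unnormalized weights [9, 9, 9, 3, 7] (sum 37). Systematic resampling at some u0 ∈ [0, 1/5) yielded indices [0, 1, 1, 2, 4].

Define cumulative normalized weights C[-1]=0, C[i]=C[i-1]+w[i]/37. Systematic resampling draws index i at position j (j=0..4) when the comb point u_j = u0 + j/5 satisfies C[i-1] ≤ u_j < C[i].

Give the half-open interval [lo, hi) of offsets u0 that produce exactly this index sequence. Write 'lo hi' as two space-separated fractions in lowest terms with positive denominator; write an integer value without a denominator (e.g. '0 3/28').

8/185 16/185

C = [9/37, 18/37, 27/37, 30/37, 1]
j=0 picked index 0: u0 ∈ [0, 9/37)
j=1 picked index 1: u0 ∈ [8/185, 53/185)
j=2 picked index 1: u0 ∈ [-29/185, 16/185)
j=3 picked index 2: u0 ∈ [-21/185, 24/185)
j=4 picked index 4: u0 ∈ [2/185, 1/5)
intersection: [8/185, 16/185)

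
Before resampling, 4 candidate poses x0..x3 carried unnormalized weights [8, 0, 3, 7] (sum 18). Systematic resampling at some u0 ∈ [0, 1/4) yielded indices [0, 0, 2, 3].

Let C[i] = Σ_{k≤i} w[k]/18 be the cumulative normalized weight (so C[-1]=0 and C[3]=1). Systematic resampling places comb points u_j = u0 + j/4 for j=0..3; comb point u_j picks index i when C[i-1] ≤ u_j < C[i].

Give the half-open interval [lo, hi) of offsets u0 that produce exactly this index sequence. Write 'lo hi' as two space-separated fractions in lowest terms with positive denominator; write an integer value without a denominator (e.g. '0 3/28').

0 1/9

C = [4/9, 4/9, 11/18, 1]
j=0 picked index 0: u0 ∈ [0, 4/9)
j=1 picked index 0: u0 ∈ [-1/4, 7/36)
j=2 picked index 2: u0 ∈ [-1/18, 1/9)
j=3 picked index 3: u0 ∈ [-5/36, 1/4)
intersection: [0, 1/9)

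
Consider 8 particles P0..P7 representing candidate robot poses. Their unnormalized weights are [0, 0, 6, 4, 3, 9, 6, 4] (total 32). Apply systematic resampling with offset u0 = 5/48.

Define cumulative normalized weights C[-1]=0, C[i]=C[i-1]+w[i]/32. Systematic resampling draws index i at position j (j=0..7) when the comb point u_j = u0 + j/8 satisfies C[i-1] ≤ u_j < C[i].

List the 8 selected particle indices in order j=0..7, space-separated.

2 3 4 5 5 6 6 7

C = [0, 0, 3/16, 5/16, 13/32, 11/16, 7/8, 1]
j=0: u_0=5/48 ∈ [0, 3/16) → index 2
j=1: u_1=11/48 ∈ [3/16, 5/16) → index 3
j=2: u_2=17/48 ∈ [5/16, 13/32) → index 4
j=3: u_3=23/48 ∈ [13/32, 11/16) → index 5
j=4: u_4=29/48 ∈ [13/32, 11/16) → index 5
j=5: u_5=35/48 ∈ [11/16, 7/8) → index 6
j=6: u_6=41/48 ∈ [11/16, 7/8) → index 6
j=7: u_7=47/48 ∈ [7/8, 1) → index 7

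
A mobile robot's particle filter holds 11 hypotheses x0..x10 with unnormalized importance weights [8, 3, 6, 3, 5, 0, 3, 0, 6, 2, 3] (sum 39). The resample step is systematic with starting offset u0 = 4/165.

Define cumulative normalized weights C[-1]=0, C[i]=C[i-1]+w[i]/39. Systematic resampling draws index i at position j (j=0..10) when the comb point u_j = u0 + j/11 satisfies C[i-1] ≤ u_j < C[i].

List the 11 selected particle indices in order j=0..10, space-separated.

C = [8/39, 11/39, 17/39, 20/39, 25/39, 25/39, 28/39, 28/39, 34/39, 12/13, 1]
j=0: u_0=4/165 ∈ [0, 8/39) → index 0
j=1: u_1=19/165 ∈ [0, 8/39) → index 0
j=2: u_2=34/165 ∈ [8/39, 11/39) → index 1
j=3: u_3=49/165 ∈ [11/39, 17/39) → index 2
j=4: u_4=64/165 ∈ [11/39, 17/39) → index 2
j=5: u_5=79/165 ∈ [17/39, 20/39) → index 3
j=6: u_6=94/165 ∈ [20/39, 25/39) → index 4
j=7: u_7=109/165 ∈ [25/39, 28/39) → index 6
j=8: u_8=124/165 ∈ [28/39, 34/39) → index 8
j=9: u_9=139/165 ∈ [28/39, 34/39) → index 8
j=10: u_10=14/15 ∈ [12/13, 1) → index 10

0 0 1 2 2 3 4 6 8 8 10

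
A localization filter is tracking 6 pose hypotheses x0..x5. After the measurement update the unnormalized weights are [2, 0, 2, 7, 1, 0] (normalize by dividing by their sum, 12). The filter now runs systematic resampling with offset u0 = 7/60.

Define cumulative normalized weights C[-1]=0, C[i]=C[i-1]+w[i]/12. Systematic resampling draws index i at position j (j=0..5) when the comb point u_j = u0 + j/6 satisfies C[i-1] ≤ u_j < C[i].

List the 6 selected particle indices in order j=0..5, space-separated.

0 2 3 3 3 4

C = [1/6, 1/6, 1/3, 11/12, 1, 1]
j=0: u_0=7/60 ∈ [0, 1/6) → index 0
j=1: u_1=17/60 ∈ [1/6, 1/3) → index 2
j=2: u_2=9/20 ∈ [1/3, 11/12) → index 3
j=3: u_3=37/60 ∈ [1/3, 11/12) → index 3
j=4: u_4=47/60 ∈ [1/3, 11/12) → index 3
j=5: u_5=19/20 ∈ [11/12, 1) → index 4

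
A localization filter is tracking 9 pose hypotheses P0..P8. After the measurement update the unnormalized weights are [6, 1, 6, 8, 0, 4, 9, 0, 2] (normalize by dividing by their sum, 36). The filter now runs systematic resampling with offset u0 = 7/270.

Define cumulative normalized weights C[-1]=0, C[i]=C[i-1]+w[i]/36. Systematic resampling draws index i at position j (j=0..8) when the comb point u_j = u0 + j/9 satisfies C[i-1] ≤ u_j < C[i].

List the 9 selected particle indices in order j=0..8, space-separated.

0 0 2 2 3 3 5 6 6

C = [1/6, 7/36, 13/36, 7/12, 7/12, 25/36, 17/18, 17/18, 1]
j=0: u_0=7/270 ∈ [0, 1/6) → index 0
j=1: u_1=37/270 ∈ [0, 1/6) → index 0
j=2: u_2=67/270 ∈ [7/36, 13/36) → index 2
j=3: u_3=97/270 ∈ [7/36, 13/36) → index 2
j=4: u_4=127/270 ∈ [13/36, 7/12) → index 3
j=5: u_5=157/270 ∈ [13/36, 7/12) → index 3
j=6: u_6=187/270 ∈ [7/12, 25/36) → index 5
j=7: u_7=217/270 ∈ [25/36, 17/18) → index 6
j=8: u_8=247/270 ∈ [25/36, 17/18) → index 6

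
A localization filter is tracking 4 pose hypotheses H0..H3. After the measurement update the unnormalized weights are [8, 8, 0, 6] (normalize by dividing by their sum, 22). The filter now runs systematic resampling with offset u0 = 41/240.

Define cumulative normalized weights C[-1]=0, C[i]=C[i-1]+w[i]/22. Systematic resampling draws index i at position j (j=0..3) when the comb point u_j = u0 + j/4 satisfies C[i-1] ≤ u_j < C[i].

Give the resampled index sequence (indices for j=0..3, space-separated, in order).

0 1 1 3

C = [4/11, 8/11, 8/11, 1]
j=0: u_0=41/240 ∈ [0, 4/11) → index 0
j=1: u_1=101/240 ∈ [4/11, 8/11) → index 1
j=2: u_2=161/240 ∈ [4/11, 8/11) → index 1
j=3: u_3=221/240 ∈ [8/11, 1) → index 3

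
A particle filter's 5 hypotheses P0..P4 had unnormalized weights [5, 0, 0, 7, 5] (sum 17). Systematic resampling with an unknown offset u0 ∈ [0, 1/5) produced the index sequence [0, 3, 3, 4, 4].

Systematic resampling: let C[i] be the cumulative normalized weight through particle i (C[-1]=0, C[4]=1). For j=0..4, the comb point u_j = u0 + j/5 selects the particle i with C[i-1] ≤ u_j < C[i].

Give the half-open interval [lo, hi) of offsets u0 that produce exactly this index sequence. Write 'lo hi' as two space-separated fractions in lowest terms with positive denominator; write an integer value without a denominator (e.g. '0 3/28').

9/85 1/5

C = [5/17, 5/17, 5/17, 12/17, 1]
j=0 picked index 0: u0 ∈ [0, 5/17)
j=1 picked index 3: u0 ∈ [8/85, 43/85)
j=2 picked index 3: u0 ∈ [-9/85, 26/85)
j=3 picked index 4: u0 ∈ [9/85, 2/5)
j=4 picked index 4: u0 ∈ [-8/85, 1/5)
intersection: [9/85, 1/5)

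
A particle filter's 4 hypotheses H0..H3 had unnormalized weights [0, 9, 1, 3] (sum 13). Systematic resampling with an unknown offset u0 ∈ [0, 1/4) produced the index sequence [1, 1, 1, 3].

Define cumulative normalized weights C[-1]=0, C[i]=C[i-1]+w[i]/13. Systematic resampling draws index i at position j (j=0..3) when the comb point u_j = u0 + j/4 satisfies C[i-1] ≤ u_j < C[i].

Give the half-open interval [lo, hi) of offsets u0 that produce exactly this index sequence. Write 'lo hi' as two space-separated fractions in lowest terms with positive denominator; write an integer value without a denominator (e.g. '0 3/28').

C = [0, 9/13, 10/13, 1]
j=0 picked index 1: u0 ∈ [0, 9/13)
j=1 picked index 1: u0 ∈ [-1/4, 23/52)
j=2 picked index 1: u0 ∈ [-1/2, 5/26)
j=3 picked index 3: u0 ∈ [1/52, 1/4)
intersection: [1/52, 5/26)

1/52 5/26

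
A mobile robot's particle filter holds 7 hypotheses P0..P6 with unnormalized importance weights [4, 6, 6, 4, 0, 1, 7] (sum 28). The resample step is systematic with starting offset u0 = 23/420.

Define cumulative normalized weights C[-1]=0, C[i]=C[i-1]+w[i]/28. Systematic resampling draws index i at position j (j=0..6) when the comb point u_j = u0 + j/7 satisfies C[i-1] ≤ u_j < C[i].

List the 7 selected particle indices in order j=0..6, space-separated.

C = [1/7, 5/14, 4/7, 5/7, 5/7, 3/4, 1]
j=0: u_0=23/420 ∈ [0, 1/7) → index 0
j=1: u_1=83/420 ∈ [1/7, 5/14) → index 1
j=2: u_2=143/420 ∈ [1/7, 5/14) → index 1
j=3: u_3=29/60 ∈ [5/14, 4/7) → index 2
j=4: u_4=263/420 ∈ [4/7, 5/7) → index 3
j=5: u_5=323/420 ∈ [3/4, 1) → index 6
j=6: u_6=383/420 ∈ [3/4, 1) → index 6

0 1 1 2 3 6 6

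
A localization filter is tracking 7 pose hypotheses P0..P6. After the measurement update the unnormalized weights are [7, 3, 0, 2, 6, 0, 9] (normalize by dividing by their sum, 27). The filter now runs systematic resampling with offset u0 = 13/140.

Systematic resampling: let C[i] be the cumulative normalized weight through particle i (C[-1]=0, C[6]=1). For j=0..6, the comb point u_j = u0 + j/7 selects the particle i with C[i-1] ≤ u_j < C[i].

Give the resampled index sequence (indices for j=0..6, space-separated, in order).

C = [7/27, 10/27, 10/27, 4/9, 2/3, 2/3, 1]
j=0: u_0=13/140 ∈ [0, 7/27) → index 0
j=1: u_1=33/140 ∈ [0, 7/27) → index 0
j=2: u_2=53/140 ∈ [10/27, 4/9) → index 3
j=3: u_3=73/140 ∈ [4/9, 2/3) → index 4
j=4: u_4=93/140 ∈ [4/9, 2/3) → index 4
j=5: u_5=113/140 ∈ [2/3, 1) → index 6
j=6: u_6=19/20 ∈ [2/3, 1) → index 6

0 0 3 4 4 6 6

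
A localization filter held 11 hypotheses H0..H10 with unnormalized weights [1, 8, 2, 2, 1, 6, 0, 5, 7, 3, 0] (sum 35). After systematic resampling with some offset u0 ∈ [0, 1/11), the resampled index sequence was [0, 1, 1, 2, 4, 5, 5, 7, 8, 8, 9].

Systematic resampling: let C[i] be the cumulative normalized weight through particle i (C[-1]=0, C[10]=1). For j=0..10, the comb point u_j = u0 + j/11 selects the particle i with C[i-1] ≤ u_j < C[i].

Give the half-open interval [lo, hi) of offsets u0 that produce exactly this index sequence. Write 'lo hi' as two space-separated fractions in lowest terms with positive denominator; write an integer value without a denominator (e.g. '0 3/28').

C = [1/35, 9/35, 11/35, 13/35, 2/5, 4/7, 4/7, 5/7, 32/35, 1, 1]
j=0 picked index 0: u0 ∈ [0, 1/35)
j=1 picked index 1: u0 ∈ [-24/385, 64/385)
j=2 picked index 1: u0 ∈ [-59/385, 29/385)
j=3 picked index 2: u0 ∈ [-6/385, 16/385)
j=4 picked index 4: u0 ∈ [3/385, 2/55)
j=5 picked index 5: u0 ∈ [-3/55, 9/77)
j=6 picked index 5: u0 ∈ [-8/55, 2/77)
j=7 picked index 7: u0 ∈ [-5/77, 6/77)
j=8 picked index 8: u0 ∈ [-1/77, 72/385)
j=9 picked index 8: u0 ∈ [-8/77, 37/385)
j=10 picked index 9: u0 ∈ [2/385, 1/11)
intersection: [3/385, 2/77)

3/385 2/77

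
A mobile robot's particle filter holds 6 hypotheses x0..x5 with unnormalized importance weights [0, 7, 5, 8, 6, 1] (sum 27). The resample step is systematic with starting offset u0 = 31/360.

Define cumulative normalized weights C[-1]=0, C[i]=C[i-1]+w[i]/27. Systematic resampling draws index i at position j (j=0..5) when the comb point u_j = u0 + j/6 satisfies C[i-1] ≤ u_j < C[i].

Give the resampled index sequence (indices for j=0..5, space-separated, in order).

C = [0, 7/27, 4/9, 20/27, 26/27, 1]
j=0: u_0=31/360 ∈ [0, 7/27) → index 1
j=1: u_1=91/360 ∈ [0, 7/27) → index 1
j=2: u_2=151/360 ∈ [7/27, 4/9) → index 2
j=3: u_3=211/360 ∈ [4/9, 20/27) → index 3
j=4: u_4=271/360 ∈ [20/27, 26/27) → index 4
j=5: u_5=331/360 ∈ [20/27, 26/27) → index 4

1 1 2 3 4 4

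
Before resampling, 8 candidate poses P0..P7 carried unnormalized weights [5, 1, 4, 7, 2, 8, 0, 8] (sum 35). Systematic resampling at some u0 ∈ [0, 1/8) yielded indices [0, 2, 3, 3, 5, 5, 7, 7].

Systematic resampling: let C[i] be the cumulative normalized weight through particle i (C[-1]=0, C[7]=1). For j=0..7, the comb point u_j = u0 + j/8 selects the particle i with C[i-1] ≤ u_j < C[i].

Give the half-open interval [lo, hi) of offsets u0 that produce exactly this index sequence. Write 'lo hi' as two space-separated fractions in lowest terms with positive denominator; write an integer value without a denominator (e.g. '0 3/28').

C = [1/7, 6/35, 2/7, 17/35, 19/35, 27/35, 27/35, 1]
j=0 picked index 0: u0 ∈ [0, 1/7)
j=1 picked index 2: u0 ∈ [13/280, 9/56)
j=2 picked index 3: u0 ∈ [1/28, 33/140)
j=3 picked index 3: u0 ∈ [-5/56, 31/280)
j=4 picked index 5: u0 ∈ [3/70, 19/70)
j=5 picked index 5: u0 ∈ [-23/280, 41/280)
j=6 picked index 7: u0 ∈ [3/140, 1/4)
j=7 picked index 7: u0 ∈ [-29/280, 1/8)
intersection: [13/280, 31/280)

13/280 31/280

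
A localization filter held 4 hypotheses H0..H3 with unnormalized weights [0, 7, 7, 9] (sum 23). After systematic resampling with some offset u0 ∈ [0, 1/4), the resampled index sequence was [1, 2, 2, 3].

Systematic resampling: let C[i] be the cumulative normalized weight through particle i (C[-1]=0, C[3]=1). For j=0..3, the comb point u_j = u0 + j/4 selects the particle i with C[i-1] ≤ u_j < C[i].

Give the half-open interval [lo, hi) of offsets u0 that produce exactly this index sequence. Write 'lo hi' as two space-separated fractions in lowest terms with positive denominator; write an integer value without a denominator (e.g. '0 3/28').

C = [0, 7/23, 14/23, 1]
j=0 picked index 1: u0 ∈ [0, 7/23)
j=1 picked index 2: u0 ∈ [5/92, 33/92)
j=2 picked index 2: u0 ∈ [-9/46, 5/46)
j=3 picked index 3: u0 ∈ [-13/92, 1/4)
intersection: [5/92, 5/46)

5/92 5/46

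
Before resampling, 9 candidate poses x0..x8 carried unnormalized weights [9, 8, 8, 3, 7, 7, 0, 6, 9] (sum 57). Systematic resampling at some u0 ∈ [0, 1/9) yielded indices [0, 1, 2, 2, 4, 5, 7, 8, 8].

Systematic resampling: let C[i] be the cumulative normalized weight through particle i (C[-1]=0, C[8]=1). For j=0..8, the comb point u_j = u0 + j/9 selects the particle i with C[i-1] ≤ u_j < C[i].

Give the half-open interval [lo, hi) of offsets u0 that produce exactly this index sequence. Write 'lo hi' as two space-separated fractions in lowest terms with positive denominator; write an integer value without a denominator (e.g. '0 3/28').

13/171 2/19

C = [3/19, 17/57, 25/57, 28/57, 35/57, 14/19, 14/19, 16/19, 1]
j=0 picked index 0: u0 ∈ [0, 3/19)
j=1 picked index 1: u0 ∈ [8/171, 32/171)
j=2 picked index 2: u0 ∈ [13/171, 37/171)
j=3 picked index 2: u0 ∈ [-2/57, 2/19)
j=4 picked index 4: u0 ∈ [8/171, 29/171)
j=5 picked index 5: u0 ∈ [10/171, 31/171)
j=6 picked index 7: u0 ∈ [4/57, 10/57)
j=7 picked index 8: u0 ∈ [11/171, 2/9)
j=8 picked index 8: u0 ∈ [-8/171, 1/9)
intersection: [13/171, 2/19)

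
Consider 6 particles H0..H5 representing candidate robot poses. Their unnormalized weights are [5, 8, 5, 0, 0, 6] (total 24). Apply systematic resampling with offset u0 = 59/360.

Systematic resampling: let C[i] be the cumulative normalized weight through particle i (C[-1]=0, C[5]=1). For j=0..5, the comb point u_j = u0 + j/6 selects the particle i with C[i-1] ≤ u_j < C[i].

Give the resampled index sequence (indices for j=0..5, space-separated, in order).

C = [5/24, 13/24, 3/4, 3/4, 3/4, 1]
j=0: u_0=59/360 ∈ [0, 5/24) → index 0
j=1: u_1=119/360 ∈ [5/24, 13/24) → index 1
j=2: u_2=179/360 ∈ [5/24, 13/24) → index 1
j=3: u_3=239/360 ∈ [13/24, 3/4) → index 2
j=4: u_4=299/360 ∈ [3/4, 1) → index 5
j=5: u_5=359/360 ∈ [3/4, 1) → index 5

0 1 1 2 5 5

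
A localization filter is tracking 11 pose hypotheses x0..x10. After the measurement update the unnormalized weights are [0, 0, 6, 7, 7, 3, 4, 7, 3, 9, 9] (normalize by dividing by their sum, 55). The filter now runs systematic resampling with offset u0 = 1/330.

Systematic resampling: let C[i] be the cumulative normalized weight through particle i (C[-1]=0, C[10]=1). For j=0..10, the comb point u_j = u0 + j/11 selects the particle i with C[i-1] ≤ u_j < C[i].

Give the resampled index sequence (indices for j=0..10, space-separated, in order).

C = [0, 0, 6/55, 13/55, 4/11, 23/55, 27/55, 34/55, 37/55, 46/55, 1]
j=0: u_0=1/330 ∈ [0, 6/55) → index 2
j=1: u_1=31/330 ∈ [0, 6/55) → index 2
j=2: u_2=61/330 ∈ [6/55, 13/55) → index 3
j=3: u_3=91/330 ∈ [13/55, 4/11) → index 4
j=4: u_4=11/30 ∈ [4/11, 23/55) → index 5
j=5: u_5=151/330 ∈ [23/55, 27/55) → index 6
j=6: u_6=181/330 ∈ [27/55, 34/55) → index 7
j=7: u_7=211/330 ∈ [34/55, 37/55) → index 8
j=8: u_8=241/330 ∈ [37/55, 46/55) → index 9
j=9: u_9=271/330 ∈ [37/55, 46/55) → index 9
j=10: u_10=301/330 ∈ [46/55, 1) → index 10

2 2 3 4 5 6 7 8 9 9 10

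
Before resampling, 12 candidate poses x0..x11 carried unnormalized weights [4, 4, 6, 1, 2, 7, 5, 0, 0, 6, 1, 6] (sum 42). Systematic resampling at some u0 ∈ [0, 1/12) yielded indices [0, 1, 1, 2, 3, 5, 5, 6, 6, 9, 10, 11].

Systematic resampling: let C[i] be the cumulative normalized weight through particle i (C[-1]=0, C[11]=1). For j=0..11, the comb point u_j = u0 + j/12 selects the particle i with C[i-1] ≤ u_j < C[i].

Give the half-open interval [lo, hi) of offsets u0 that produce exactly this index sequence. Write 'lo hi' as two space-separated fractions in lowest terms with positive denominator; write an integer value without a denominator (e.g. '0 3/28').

1/84 1/42

C = [2/21, 4/21, 1/3, 5/14, 17/42, 4/7, 29/42, 29/42, 29/42, 5/6, 6/7, 1]
j=0 picked index 0: u0 ∈ [0, 2/21)
j=1 picked index 1: u0 ∈ [1/84, 3/28)
j=2 picked index 1: u0 ∈ [-1/14, 1/42)
j=3 picked index 2: u0 ∈ [-5/84, 1/12)
j=4 picked index 3: u0 ∈ [0, 1/42)
j=5 picked index 5: u0 ∈ [-1/84, 13/84)
j=6 picked index 5: u0 ∈ [-2/21, 1/14)
j=7 picked index 6: u0 ∈ [-1/84, 3/28)
j=8 picked index 6: u0 ∈ [-2/21, 1/42)
j=9 picked index 9: u0 ∈ [-5/84, 1/12)
j=10 picked index 10: u0 ∈ [0, 1/42)
j=11 picked index 11: u0 ∈ [-5/84, 1/12)
intersection: [1/84, 1/42)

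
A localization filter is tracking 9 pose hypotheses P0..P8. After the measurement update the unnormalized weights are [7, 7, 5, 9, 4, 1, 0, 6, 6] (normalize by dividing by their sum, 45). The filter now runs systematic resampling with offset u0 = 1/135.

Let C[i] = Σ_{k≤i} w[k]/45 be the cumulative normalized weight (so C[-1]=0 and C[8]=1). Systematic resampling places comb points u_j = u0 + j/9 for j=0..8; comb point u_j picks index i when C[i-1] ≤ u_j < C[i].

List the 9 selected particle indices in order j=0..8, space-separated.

C = [7/45, 14/45, 19/45, 28/45, 32/45, 11/15, 11/15, 13/15, 1]
j=0: u_0=1/135 ∈ [0, 7/45) → index 0
j=1: u_1=16/135 ∈ [0, 7/45) → index 0
j=2: u_2=31/135 ∈ [7/45, 14/45) → index 1
j=3: u_3=46/135 ∈ [14/45, 19/45) → index 2
j=4: u_4=61/135 ∈ [19/45, 28/45) → index 3
j=5: u_5=76/135 ∈ [19/45, 28/45) → index 3
j=6: u_6=91/135 ∈ [28/45, 32/45) → index 4
j=7: u_7=106/135 ∈ [11/15, 13/15) → index 7
j=8: u_8=121/135 ∈ [13/15, 1) → index 8

0 0 1 2 3 3 4 7 8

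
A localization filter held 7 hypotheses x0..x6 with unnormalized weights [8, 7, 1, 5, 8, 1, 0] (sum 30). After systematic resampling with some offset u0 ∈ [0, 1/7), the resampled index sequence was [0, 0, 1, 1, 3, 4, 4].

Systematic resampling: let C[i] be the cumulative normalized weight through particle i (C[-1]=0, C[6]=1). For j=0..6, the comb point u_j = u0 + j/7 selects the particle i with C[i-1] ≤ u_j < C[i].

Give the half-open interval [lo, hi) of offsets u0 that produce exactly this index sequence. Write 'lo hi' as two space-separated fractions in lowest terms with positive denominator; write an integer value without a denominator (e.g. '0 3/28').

C = [4/15, 1/2, 8/15, 7/10, 29/30, 1, 1]
j=0 picked index 0: u0 ∈ [0, 4/15)
j=1 picked index 0: u0 ∈ [-1/7, 13/105)
j=2 picked index 1: u0 ∈ [-2/105, 3/14)
j=3 picked index 1: u0 ∈ [-17/105, 1/14)
j=4 picked index 3: u0 ∈ [-4/105, 9/70)
j=5 picked index 4: u0 ∈ [-1/70, 53/210)
j=6 picked index 4: u0 ∈ [-11/70, 23/210)
intersection: [0, 1/14)

0 1/14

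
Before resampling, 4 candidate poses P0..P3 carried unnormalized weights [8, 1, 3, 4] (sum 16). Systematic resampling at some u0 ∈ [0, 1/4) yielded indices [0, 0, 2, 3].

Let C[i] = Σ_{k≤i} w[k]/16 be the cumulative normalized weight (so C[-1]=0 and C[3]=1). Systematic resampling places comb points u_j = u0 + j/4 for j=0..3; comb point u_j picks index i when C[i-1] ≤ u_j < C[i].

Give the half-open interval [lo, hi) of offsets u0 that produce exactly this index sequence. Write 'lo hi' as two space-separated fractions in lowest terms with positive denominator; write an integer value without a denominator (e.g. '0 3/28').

C = [1/2, 9/16, 3/4, 1]
j=0 picked index 0: u0 ∈ [0, 1/2)
j=1 picked index 0: u0 ∈ [-1/4, 1/4)
j=2 picked index 2: u0 ∈ [1/16, 1/4)
j=3 picked index 3: u0 ∈ [0, 1/4)
intersection: [1/16, 1/4)

1/16 1/4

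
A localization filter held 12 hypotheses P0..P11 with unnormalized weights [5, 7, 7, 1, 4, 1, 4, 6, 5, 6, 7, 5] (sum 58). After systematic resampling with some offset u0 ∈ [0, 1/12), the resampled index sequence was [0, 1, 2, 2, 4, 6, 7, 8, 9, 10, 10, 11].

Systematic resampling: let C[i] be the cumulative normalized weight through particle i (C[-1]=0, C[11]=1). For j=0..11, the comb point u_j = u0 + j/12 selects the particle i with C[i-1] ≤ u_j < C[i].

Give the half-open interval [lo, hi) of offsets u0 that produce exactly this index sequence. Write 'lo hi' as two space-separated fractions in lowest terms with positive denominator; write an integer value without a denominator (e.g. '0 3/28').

C = [5/58, 6/29, 19/58, 10/29, 12/29, 25/58, 1/2, 35/58, 20/29, 23/29, 53/58, 1]
j=0 picked index 0: u0 ∈ [0, 5/58)
j=1 picked index 1: u0 ∈ [1/348, 43/348)
j=2 picked index 2: u0 ∈ [7/174, 14/87)
j=3 picked index 2: u0 ∈ [-5/116, 9/116)
j=4 picked index 4: u0 ∈ [1/87, 7/87)
j=5 picked index 6: u0 ∈ [5/348, 1/12)
j=6 picked index 7: u0 ∈ [0, 3/29)
j=7 picked index 8: u0 ∈ [7/348, 37/348)
j=8 picked index 9: u0 ∈ [2/87, 11/87)
j=9 picked index 10: u0 ∈ [5/116, 19/116)
j=10 picked index 10: u0 ∈ [-7/174, 7/87)
j=11 picked index 11: u0 ∈ [-1/348, 1/12)
intersection: [5/116, 9/116)

5/116 9/116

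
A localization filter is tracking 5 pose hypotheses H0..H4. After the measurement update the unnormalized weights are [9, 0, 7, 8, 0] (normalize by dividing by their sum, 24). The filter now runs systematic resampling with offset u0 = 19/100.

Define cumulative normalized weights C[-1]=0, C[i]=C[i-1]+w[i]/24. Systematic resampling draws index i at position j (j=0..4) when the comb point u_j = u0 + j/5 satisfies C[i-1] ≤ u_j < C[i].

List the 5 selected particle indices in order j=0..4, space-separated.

0 2 2 3 3

C = [3/8, 3/8, 2/3, 1, 1]
j=0: u_0=19/100 ∈ [0, 3/8) → index 0
j=1: u_1=39/100 ∈ [3/8, 2/3) → index 2
j=2: u_2=59/100 ∈ [3/8, 2/3) → index 2
j=3: u_3=79/100 ∈ [2/3, 1) → index 3
j=4: u_4=99/100 ∈ [2/3, 1) → index 3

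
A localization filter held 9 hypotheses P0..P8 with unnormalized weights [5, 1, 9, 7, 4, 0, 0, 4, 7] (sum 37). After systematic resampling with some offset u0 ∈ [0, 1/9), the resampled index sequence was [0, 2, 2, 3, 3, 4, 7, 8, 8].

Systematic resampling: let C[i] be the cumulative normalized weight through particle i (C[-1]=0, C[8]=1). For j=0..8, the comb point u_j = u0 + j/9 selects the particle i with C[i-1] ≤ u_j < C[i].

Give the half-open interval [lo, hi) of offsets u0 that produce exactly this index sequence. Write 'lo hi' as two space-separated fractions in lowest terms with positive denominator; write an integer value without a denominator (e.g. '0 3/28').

8/111 1/9

C = [5/37, 6/37, 15/37, 22/37, 26/37, 26/37, 26/37, 30/37, 1]
j=0 picked index 0: u0 ∈ [0, 5/37)
j=1 picked index 2: u0 ∈ [17/333, 98/333)
j=2 picked index 2: u0 ∈ [-20/333, 61/333)
j=3 picked index 3: u0 ∈ [8/111, 29/111)
j=4 picked index 3: u0 ∈ [-13/333, 50/333)
j=5 picked index 4: u0 ∈ [13/333, 49/333)
j=6 picked index 7: u0 ∈ [4/111, 16/111)
j=7 picked index 8: u0 ∈ [11/333, 2/9)
j=8 picked index 8: u0 ∈ [-26/333, 1/9)
intersection: [8/111, 1/9)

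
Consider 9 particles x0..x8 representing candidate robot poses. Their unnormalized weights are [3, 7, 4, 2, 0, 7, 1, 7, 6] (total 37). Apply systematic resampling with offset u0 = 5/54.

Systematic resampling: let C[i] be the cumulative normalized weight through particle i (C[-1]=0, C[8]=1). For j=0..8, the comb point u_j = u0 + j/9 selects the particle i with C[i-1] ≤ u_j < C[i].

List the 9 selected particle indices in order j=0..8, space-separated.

C = [3/37, 10/37, 14/37, 16/37, 16/37, 23/37, 24/37, 31/37, 1]
j=0: u_0=5/54 ∈ [3/37, 10/37) → index 1
j=1: u_1=11/54 ∈ [3/37, 10/37) → index 1
j=2: u_2=17/54 ∈ [10/37, 14/37) → index 2
j=3: u_3=23/54 ∈ [14/37, 16/37) → index 3
j=4: u_4=29/54 ∈ [16/37, 23/37) → index 5
j=5: u_5=35/54 ∈ [23/37, 24/37) → index 6
j=6: u_6=41/54 ∈ [24/37, 31/37) → index 7
j=7: u_7=47/54 ∈ [31/37, 1) → index 8
j=8: u_8=53/54 ∈ [31/37, 1) → index 8

1 1 2 3 5 6 7 8 8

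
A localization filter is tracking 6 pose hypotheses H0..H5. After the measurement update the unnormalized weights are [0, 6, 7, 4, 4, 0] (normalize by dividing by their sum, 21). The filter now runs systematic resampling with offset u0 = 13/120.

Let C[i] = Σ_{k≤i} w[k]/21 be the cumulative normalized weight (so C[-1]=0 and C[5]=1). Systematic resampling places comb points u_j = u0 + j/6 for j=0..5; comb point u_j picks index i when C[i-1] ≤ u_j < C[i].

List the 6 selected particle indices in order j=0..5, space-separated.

C = [0, 2/7, 13/21, 17/21, 1, 1]
j=0: u_0=13/120 ∈ [0, 2/7) → index 1
j=1: u_1=11/40 ∈ [0, 2/7) → index 1
j=2: u_2=53/120 ∈ [2/7, 13/21) → index 2
j=3: u_3=73/120 ∈ [2/7, 13/21) → index 2
j=4: u_4=31/40 ∈ [13/21, 17/21) → index 3
j=5: u_5=113/120 ∈ [17/21, 1) → index 4

1 1 2 2 3 4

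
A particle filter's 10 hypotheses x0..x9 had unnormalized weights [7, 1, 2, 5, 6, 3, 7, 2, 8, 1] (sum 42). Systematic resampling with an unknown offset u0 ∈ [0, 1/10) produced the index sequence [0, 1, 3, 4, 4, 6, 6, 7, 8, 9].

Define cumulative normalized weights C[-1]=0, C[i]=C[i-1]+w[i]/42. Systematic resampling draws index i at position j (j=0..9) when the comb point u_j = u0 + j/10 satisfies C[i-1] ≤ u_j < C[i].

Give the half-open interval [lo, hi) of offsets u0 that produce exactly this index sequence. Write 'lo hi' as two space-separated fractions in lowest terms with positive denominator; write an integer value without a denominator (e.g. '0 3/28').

C = [1/6, 4/21, 5/21, 5/14, 1/2, 4/7, 31/42, 11/14, 41/42, 1]
j=0 picked index 0: u0 ∈ [0, 1/6)
j=1 picked index 1: u0 ∈ [1/15, 19/210)
j=2 picked index 3: u0 ∈ [4/105, 11/70)
j=3 picked index 4: u0 ∈ [2/35, 1/5)
j=4 picked index 4: u0 ∈ [-3/70, 1/10)
j=5 picked index 6: u0 ∈ [1/14, 5/21)
j=6 picked index 6: u0 ∈ [-1/35, 29/210)
j=7 picked index 7: u0 ∈ [4/105, 3/35)
j=8 picked index 8: u0 ∈ [-1/70, 37/210)
j=9 picked index 9: u0 ∈ [8/105, 1/10)
intersection: [8/105, 3/35)

8/105 3/35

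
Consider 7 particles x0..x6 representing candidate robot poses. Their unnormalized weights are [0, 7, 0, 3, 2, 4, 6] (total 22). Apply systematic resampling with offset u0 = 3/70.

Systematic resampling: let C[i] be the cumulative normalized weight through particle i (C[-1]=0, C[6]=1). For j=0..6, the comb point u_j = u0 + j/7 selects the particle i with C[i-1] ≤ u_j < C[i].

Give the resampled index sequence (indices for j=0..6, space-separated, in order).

1 1 3 4 5 6 6

C = [0, 7/22, 7/22, 5/11, 6/11, 8/11, 1]
j=0: u_0=3/70 ∈ [0, 7/22) → index 1
j=1: u_1=13/70 ∈ [0, 7/22) → index 1
j=2: u_2=23/70 ∈ [7/22, 5/11) → index 3
j=3: u_3=33/70 ∈ [5/11, 6/11) → index 4
j=4: u_4=43/70 ∈ [6/11, 8/11) → index 5
j=5: u_5=53/70 ∈ [8/11, 1) → index 6
j=6: u_6=9/10 ∈ [8/11, 1) → index 6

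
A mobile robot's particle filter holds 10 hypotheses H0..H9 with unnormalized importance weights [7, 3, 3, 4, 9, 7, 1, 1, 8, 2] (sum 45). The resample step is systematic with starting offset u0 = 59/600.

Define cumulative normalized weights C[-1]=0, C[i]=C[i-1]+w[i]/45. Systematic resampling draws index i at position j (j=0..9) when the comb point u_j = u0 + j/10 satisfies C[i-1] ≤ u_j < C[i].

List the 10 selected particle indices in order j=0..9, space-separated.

0 1 3 4 4 5 5 8 8 9

C = [7/45, 2/9, 13/45, 17/45, 26/45, 11/15, 34/45, 7/9, 43/45, 1]
j=0: u_0=59/600 ∈ [0, 7/45) → index 0
j=1: u_1=119/600 ∈ [7/45, 2/9) → index 1
j=2: u_2=179/600 ∈ [13/45, 17/45) → index 3
j=3: u_3=239/600 ∈ [17/45, 26/45) → index 4
j=4: u_4=299/600 ∈ [17/45, 26/45) → index 4
j=5: u_5=359/600 ∈ [26/45, 11/15) → index 5
j=6: u_6=419/600 ∈ [26/45, 11/15) → index 5
j=7: u_7=479/600 ∈ [7/9, 43/45) → index 8
j=8: u_8=539/600 ∈ [7/9, 43/45) → index 8
j=9: u_9=599/600 ∈ [43/45, 1) → index 9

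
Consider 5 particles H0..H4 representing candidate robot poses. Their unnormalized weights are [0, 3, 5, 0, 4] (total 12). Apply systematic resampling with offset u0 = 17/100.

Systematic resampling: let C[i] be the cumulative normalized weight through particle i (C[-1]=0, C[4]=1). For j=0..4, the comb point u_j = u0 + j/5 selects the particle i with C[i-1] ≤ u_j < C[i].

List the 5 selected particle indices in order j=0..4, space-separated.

C = [0, 1/4, 2/3, 2/3, 1]
j=0: u_0=17/100 ∈ [0, 1/4) → index 1
j=1: u_1=37/100 ∈ [1/4, 2/3) → index 2
j=2: u_2=57/100 ∈ [1/4, 2/3) → index 2
j=3: u_3=77/100 ∈ [2/3, 1) → index 4
j=4: u_4=97/100 ∈ [2/3, 1) → index 4

1 2 2 4 4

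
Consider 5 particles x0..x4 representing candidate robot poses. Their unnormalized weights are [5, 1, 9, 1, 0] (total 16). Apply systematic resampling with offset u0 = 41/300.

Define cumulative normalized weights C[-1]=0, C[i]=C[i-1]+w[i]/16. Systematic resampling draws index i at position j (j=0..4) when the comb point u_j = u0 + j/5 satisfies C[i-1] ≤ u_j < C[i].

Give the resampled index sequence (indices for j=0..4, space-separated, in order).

C = [5/16, 3/8, 15/16, 1, 1]
j=0: u_0=41/300 ∈ [0, 5/16) → index 0
j=1: u_1=101/300 ∈ [5/16, 3/8) → index 1
j=2: u_2=161/300 ∈ [3/8, 15/16) → index 2
j=3: u_3=221/300 ∈ [3/8, 15/16) → index 2
j=4: u_4=281/300 ∈ [3/8, 15/16) → index 2

0 1 2 2 2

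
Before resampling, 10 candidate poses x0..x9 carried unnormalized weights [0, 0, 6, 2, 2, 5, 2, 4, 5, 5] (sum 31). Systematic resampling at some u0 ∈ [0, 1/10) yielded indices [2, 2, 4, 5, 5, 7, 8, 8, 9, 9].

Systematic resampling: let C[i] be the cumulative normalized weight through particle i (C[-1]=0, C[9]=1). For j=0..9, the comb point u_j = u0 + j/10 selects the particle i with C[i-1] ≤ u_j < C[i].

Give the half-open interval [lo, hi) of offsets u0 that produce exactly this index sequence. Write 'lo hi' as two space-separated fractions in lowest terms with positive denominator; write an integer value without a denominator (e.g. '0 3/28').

C = [0, 0, 6/31, 8/31, 10/31, 15/31, 17/31, 21/31, 26/31, 1]
j=0 picked index 2: u0 ∈ [0, 6/31)
j=1 picked index 2: u0 ∈ [-1/10, 29/310)
j=2 picked index 4: u0 ∈ [9/155, 19/155)
j=3 picked index 5: u0 ∈ [7/310, 57/310)
j=4 picked index 5: u0 ∈ [-12/155, 13/155)
j=5 picked index 7: u0 ∈ [3/62, 11/62)
j=6 picked index 8: u0 ∈ [12/155, 37/155)
j=7 picked index 8: u0 ∈ [-7/310, 43/310)
j=8 picked index 9: u0 ∈ [6/155, 1/5)
j=9 picked index 9: u0 ∈ [-19/310, 1/10)
intersection: [12/155, 13/155)

12/155 13/155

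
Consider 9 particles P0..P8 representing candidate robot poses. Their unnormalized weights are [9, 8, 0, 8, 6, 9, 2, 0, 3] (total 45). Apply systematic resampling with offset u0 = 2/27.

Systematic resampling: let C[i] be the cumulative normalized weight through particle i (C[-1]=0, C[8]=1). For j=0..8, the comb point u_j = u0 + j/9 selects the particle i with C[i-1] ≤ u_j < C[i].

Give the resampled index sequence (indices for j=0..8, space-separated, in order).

0 0 1 3 3 4 5 5 8

C = [1/5, 17/45, 17/45, 5/9, 31/45, 8/9, 14/15, 14/15, 1]
j=0: u_0=2/27 ∈ [0, 1/5) → index 0
j=1: u_1=5/27 ∈ [0, 1/5) → index 0
j=2: u_2=8/27 ∈ [1/5, 17/45) → index 1
j=3: u_3=11/27 ∈ [17/45, 5/9) → index 3
j=4: u_4=14/27 ∈ [17/45, 5/9) → index 3
j=5: u_5=17/27 ∈ [5/9, 31/45) → index 4
j=6: u_6=20/27 ∈ [31/45, 8/9) → index 5
j=7: u_7=23/27 ∈ [31/45, 8/9) → index 5
j=8: u_8=26/27 ∈ [14/15, 1) → index 8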